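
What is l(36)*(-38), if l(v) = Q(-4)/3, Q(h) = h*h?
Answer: -608/3 ≈ -202.67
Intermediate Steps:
Q(h) = h²
l(v) = 16/3 (l(v) = (-4)²/3 = 16*(⅓) = 16/3)
l(36)*(-38) = (16/3)*(-38) = -608/3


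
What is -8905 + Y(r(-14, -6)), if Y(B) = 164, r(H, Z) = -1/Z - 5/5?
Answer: -8741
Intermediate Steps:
r(H, Z) = -1 - 1/Z (r(H, Z) = -1/Z - 5*1/5 = -1/Z - 1 = -1 - 1/Z)
-8905 + Y(r(-14, -6)) = -8905 + 164 = -8741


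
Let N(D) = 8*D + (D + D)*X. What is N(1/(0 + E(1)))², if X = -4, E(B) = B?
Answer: 0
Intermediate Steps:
N(D) = 0 (N(D) = 8*D + (D + D)*(-4) = 8*D + (2*D)*(-4) = 8*D - 8*D = 0)
N(1/(0 + E(1)))² = 0² = 0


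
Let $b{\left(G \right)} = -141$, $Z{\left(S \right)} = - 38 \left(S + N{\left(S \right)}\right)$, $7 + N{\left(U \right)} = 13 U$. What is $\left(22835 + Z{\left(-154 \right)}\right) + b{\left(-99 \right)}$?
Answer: $104888$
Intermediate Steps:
$N{\left(U \right)} = -7 + 13 U$
$Z{\left(S \right)} = 266 - 532 S$ ($Z{\left(S \right)} = - 38 \left(S + \left(-7 + 13 S\right)\right) = - 38 \left(-7 + 14 S\right) = 266 - 532 S$)
$\left(22835 + Z{\left(-154 \right)}\right) + b{\left(-99 \right)} = \left(22835 + \left(266 - -81928\right)\right) - 141 = \left(22835 + \left(266 + 81928\right)\right) - 141 = \left(22835 + 82194\right) - 141 = 105029 - 141 = 104888$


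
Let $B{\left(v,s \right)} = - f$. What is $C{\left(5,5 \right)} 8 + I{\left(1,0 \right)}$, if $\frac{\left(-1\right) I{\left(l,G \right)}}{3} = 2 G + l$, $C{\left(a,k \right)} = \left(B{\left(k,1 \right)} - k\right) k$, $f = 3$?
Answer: $-323$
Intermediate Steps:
$B{\left(v,s \right)} = -3$ ($B{\left(v,s \right)} = \left(-1\right) 3 = -3$)
$C{\left(a,k \right)} = k \left(-3 - k\right)$ ($C{\left(a,k \right)} = \left(-3 - k\right) k = k \left(-3 - k\right)$)
$I{\left(l,G \right)} = - 6 G - 3 l$ ($I{\left(l,G \right)} = - 3 \left(2 G + l\right) = - 3 \left(l + 2 G\right) = - 6 G - 3 l$)
$C{\left(5,5 \right)} 8 + I{\left(1,0 \right)} = \left(-1\right) 5 \left(3 + 5\right) 8 - 3 = \left(-1\right) 5 \cdot 8 \cdot 8 + \left(0 - 3\right) = \left(-40\right) 8 - 3 = -320 - 3 = -323$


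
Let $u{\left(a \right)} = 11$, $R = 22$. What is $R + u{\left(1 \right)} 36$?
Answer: $418$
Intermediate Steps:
$R + u{\left(1 \right)} 36 = 22 + 11 \cdot 36 = 22 + 396 = 418$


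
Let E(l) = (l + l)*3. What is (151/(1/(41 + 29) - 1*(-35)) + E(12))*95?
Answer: 935210/129 ≈ 7249.7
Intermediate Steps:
E(l) = 6*l (E(l) = (2*l)*3 = 6*l)
(151/(1/(41 + 29) - 1*(-35)) + E(12))*95 = (151/(1/(41 + 29) - 1*(-35)) + 6*12)*95 = (151/(1/70 + 35) + 72)*95 = (151/(2451/70) + 72)*95 = (151*(70/2451) + 72)*95 = (10570/2451 + 72)*95 = (187042/2451)*95 = 935210/129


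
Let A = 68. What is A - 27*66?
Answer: -1714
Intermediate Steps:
A - 27*66 = 68 - 27*66 = 68 - 1782 = -1714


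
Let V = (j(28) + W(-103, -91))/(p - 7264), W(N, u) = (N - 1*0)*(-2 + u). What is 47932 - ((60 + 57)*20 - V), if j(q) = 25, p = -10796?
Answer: 29406497/645 ≈ 45591.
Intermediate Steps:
W(N, u) = N*(-2 + u) (W(N, u) = (N + 0)*(-2 + u) = N*(-2 + u))
V = -343/645 (V = (25 - 103*(-2 - 91))/(-10796 - 7264) = (25 - 103*(-93))/(-18060) = (25 + 9579)*(-1/18060) = 9604*(-1/18060) = -343/645 ≈ -0.53178)
47932 - ((60 + 57)*20 - V) = 47932 - ((60 + 57)*20 - 1*(-343/645)) = 47932 - (117*20 + 343/645) = 47932 - (2340 + 343/645) = 47932 - 1*1509643/645 = 47932 - 1509643/645 = 29406497/645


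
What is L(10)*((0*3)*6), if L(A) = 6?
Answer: 0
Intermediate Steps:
L(10)*((0*3)*6) = 6*((0*3)*6) = 6*(0*6) = 6*0 = 0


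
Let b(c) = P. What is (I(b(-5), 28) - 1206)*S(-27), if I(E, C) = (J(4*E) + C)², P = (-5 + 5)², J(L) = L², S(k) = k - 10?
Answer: 15614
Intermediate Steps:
S(k) = -10 + k
P = 0 (P = 0² = 0)
b(c) = 0
I(E, C) = (C + 16*E²)² (I(E, C) = ((4*E)² + C)² = (16*E² + C)² = (C + 16*E²)²)
(I(b(-5), 28) - 1206)*S(-27) = ((28 + 16*0²)² - 1206)*(-10 - 27) = ((28 + 16*0)² - 1206)*(-37) = ((28 + 0)² - 1206)*(-37) = (28² - 1206)*(-37) = (784 - 1206)*(-37) = -422*(-37) = 15614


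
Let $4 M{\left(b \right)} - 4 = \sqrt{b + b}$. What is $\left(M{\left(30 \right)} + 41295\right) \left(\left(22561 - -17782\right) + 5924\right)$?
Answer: $1910642032 + \frac{46267 \sqrt{15}}{2} \approx 1.9107 \cdot 10^{9}$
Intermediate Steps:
$M{\left(b \right)} = 1 + \frac{\sqrt{2} \sqrt{b}}{4}$ ($M{\left(b \right)} = 1 + \frac{\sqrt{b + b}}{4} = 1 + \frac{\sqrt{2 b}}{4} = 1 + \frac{\sqrt{2} \sqrt{b}}{4}$)
$\left(M{\left(30 \right)} + 41295\right) \left(\left(22561 - -17782\right) + 5924\right) = \left(\left(1 + \frac{\sqrt{2} \sqrt{30}}{4}\right) + 41295\right) \left(\left(22561 - -17782\right) + 5924\right) = \left(\left(1 + \frac{\sqrt{15}}{2}\right) + 41295\right) \left(\left(22561 + 17782\right) + 5924\right) = \left(41296 + \frac{\sqrt{15}}{2}\right) \left(40343 + 5924\right) = \left(41296 + \frac{\sqrt{15}}{2}\right) 46267 = 1910642032 + \frac{46267 \sqrt{15}}{2}$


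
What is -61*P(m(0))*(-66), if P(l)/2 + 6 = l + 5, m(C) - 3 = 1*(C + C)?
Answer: 16104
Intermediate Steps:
m(C) = 3 + 2*C (m(C) = 3 + 1*(C + C) = 3 + 1*(2*C) = 3 + 2*C)
P(l) = -2 + 2*l (P(l) = -12 + 2*(l + 5) = -12 + 2*(5 + l) = -12 + (10 + 2*l) = -2 + 2*l)
-61*P(m(0))*(-66) = -61*(-2 + 2*(3 + 2*0))*(-66) = -61*(-2 + 2*(3 + 0))*(-66) = -61*(-2 + 2*3)*(-66) = -61*(-2 + 6)*(-66) = -61*4*(-66) = -244*(-66) = 16104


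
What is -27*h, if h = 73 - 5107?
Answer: 135918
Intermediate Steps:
h = -5034
-27*h = -27*(-5034) = 135918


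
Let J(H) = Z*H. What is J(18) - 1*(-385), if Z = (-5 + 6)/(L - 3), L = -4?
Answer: 2677/7 ≈ 382.43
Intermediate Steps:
Z = -⅐ (Z = (-5 + 6)/(-4 - 3) = 1/(-7) = 1*(-⅐) = -⅐ ≈ -0.14286)
J(H) = -H/7
J(18) - 1*(-385) = -⅐*18 - 1*(-385) = -18/7 + 385 = 2677/7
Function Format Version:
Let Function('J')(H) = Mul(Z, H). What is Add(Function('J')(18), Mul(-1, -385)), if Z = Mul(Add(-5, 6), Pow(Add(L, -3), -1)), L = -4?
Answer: Rational(2677, 7) ≈ 382.43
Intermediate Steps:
Z = Rational(-1, 7) (Z = Mul(Add(-5, 6), Pow(Add(-4, -3), -1)) = Mul(1, Pow(-7, -1)) = Mul(1, Rational(-1, 7)) = Rational(-1, 7) ≈ -0.14286)
Function('J')(H) = Mul(Rational(-1, 7), H)
Add(Function('J')(18), Mul(-1, -385)) = Add(Mul(Rational(-1, 7), 18), Mul(-1, -385)) = Add(Rational(-18, 7), 385) = Rational(2677, 7)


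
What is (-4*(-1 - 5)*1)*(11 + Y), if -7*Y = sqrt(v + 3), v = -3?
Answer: 264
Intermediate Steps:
Y = 0 (Y = -sqrt(-3 + 3)/7 = -sqrt(0)/7 = -1/7*0 = 0)
(-4*(-1 - 5)*1)*(11 + Y) = (-4*(-1 - 5)*1)*(11 + 0) = (-4*(-6)*1)*11 = (24*1)*11 = 24*11 = 264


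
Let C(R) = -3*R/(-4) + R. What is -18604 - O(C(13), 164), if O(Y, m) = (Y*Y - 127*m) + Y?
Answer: 26939/16 ≈ 1683.7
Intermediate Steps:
C(R) = 7*R/4 (C(R) = -3*R*(-1)/4 + R = -(-3)*R/4 + R = 3*R/4 + R = 7*R/4)
O(Y, m) = Y + Y² - 127*m (O(Y, m) = (Y² - 127*m) + Y = Y + Y² - 127*m)
-18604 - O(C(13), 164) = -18604 - ((7/4)*13 + ((7/4)*13)² - 127*164) = -18604 - (91/4 + (91/4)² - 20828) = -18604 - (91/4 + 8281/16 - 20828) = -18604 - 1*(-324603/16) = -18604 + 324603/16 = 26939/16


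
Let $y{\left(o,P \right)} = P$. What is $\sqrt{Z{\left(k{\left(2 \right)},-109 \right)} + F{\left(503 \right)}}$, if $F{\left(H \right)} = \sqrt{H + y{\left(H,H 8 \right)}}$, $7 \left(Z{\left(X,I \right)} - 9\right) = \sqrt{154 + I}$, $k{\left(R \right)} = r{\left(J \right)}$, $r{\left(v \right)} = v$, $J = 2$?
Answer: $\frac{\sqrt{441 + 21 \sqrt{5} + 147 \sqrt{503}}}{7} \approx 8.7887$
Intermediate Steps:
$k{\left(R \right)} = 2$
$Z{\left(X,I \right)} = 9 + \frac{\sqrt{154 + I}}{7}$
$F{\left(H \right)} = 3 \sqrt{H}$ ($F{\left(H \right)} = \sqrt{H + H 8} = \sqrt{H + 8 H} = \sqrt{9 H} = 3 \sqrt{H}$)
$\sqrt{Z{\left(k{\left(2 \right)},-109 \right)} + F{\left(503 \right)}} = \sqrt{\left(9 + \frac{\sqrt{154 - 109}}{7}\right) + 3 \sqrt{503}} = \sqrt{\left(9 + \frac{\sqrt{45}}{7}\right) + 3 \sqrt{503}} = \sqrt{\left(9 + \frac{3 \sqrt{5}}{7}\right) + 3 \sqrt{503}} = \sqrt{9 + 3 \sqrt{503} + \frac{3 \sqrt{5}}{7}}$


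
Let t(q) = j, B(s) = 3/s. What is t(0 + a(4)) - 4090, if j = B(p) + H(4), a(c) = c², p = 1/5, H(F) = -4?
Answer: -4079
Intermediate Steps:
p = ⅕ ≈ 0.20000
j = 11 (j = 3/(⅕) - 4 = 3*5 - 4 = 15 - 4 = 11)
t(q) = 11
t(0 + a(4)) - 4090 = 11 - 4090 = -4079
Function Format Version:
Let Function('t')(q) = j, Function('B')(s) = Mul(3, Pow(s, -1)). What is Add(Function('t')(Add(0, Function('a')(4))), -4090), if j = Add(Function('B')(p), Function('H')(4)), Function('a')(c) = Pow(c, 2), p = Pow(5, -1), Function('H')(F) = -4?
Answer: -4079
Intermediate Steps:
p = Rational(1, 5) ≈ 0.20000
j = 11 (j = Add(Mul(3, Pow(Rational(1, 5), -1)), -4) = Add(Mul(3, 5), -4) = Add(15, -4) = 11)
Function('t')(q) = 11
Add(Function('t')(Add(0, Function('a')(4))), -4090) = Add(11, -4090) = -4079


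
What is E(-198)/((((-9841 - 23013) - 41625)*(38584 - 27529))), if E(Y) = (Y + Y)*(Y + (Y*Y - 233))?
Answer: 465276/24950465 ≈ 0.018648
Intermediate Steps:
E(Y) = 2*Y*(-233 + Y + Y**2) (E(Y) = (2*Y)*(Y + (Y**2 - 233)) = (2*Y)*(Y + (-233 + Y**2)) = (2*Y)*(-233 + Y + Y**2) = 2*Y*(-233 + Y + Y**2))
E(-198)/((((-9841 - 23013) - 41625)*(38584 - 27529))) = (2*(-198)*(-233 - 198 + (-198)**2))/((((-9841 - 23013) - 41625)*(38584 - 27529))) = (2*(-198)*(-233 - 198 + 39204))/(((-32854 - 41625)*11055)) = (2*(-198)*38773)/((-74479*11055)) = -15354108/(-823365345) = -15354108*(-1/823365345) = 465276/24950465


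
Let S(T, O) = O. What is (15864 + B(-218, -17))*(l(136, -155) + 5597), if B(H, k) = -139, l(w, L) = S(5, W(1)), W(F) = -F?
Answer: 87997100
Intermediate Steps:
l(w, L) = -1 (l(w, L) = -1*1 = -1)
(15864 + B(-218, -17))*(l(136, -155) + 5597) = (15864 - 139)*(-1 + 5597) = 15725*5596 = 87997100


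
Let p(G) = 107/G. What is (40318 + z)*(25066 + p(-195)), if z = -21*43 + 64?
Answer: 192963995477/195 ≈ 9.8956e+8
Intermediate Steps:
z = -839 (z = -903 + 64 = -839)
(40318 + z)*(25066 + p(-195)) = (40318 - 839)*(25066 + 107/(-195)) = 39479*(25066 + 107*(-1/195)) = 39479*(25066 - 107/195) = 39479*(4887763/195) = 192963995477/195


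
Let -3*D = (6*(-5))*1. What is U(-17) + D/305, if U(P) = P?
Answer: -1035/61 ≈ -16.967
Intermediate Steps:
D = 10 (D = -6*(-5)/3 = -(-10) = -1/3*(-30) = 10)
U(-17) + D/305 = -17 + 10/305 = -17 + 10*(1/305) = -17 + 2/61 = -1035/61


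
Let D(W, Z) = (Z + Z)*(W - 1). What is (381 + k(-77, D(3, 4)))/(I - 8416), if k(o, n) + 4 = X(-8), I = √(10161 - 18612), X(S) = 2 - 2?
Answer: -244064/5449039 - 87*I*√939/5449039 ≈ -0.04479 - 0.00048925*I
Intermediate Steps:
X(S) = 0
I = 3*I*√939 (I = √(-8451) = 3*I*√939 ≈ 91.929*I)
D(W, Z) = 2*Z*(-1 + W) (D(W, Z) = (2*Z)*(-1 + W) = 2*Z*(-1 + W))
k(o, n) = -4 (k(o, n) = -4 + 0 = -4)
(381 + k(-77, D(3, 4)))/(I - 8416) = (381 - 4)/(3*I*√939 - 8416) = 377/(-8416 + 3*I*√939)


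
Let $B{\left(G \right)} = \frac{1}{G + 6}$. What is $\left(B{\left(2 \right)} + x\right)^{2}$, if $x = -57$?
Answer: $\frac{207025}{64} \approx 3234.8$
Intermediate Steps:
$B{\left(G \right)} = \frac{1}{6 + G}$
$\left(B{\left(2 \right)} + x\right)^{2} = \left(\frac{1}{6 + 2} - 57\right)^{2} = \left(\frac{1}{8} - 57\right)^{2} = \left(- \frac{455}{8}\right)^{2} = \frac{207025}{64}$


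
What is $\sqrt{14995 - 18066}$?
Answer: $i \sqrt{3071} \approx 55.417 i$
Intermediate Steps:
$\sqrt{14995 - 18066} = \sqrt{-3071} = i \sqrt{3071}$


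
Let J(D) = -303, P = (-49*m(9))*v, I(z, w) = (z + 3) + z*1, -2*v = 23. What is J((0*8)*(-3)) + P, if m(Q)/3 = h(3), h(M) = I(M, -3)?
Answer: 29823/2 ≈ 14912.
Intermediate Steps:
v = -23/2 (v = -1/2*23 = -23/2 ≈ -11.500)
I(z, w) = 3 + 2*z (I(z, w) = (3 + z) + z = 3 + 2*z)
h(M) = 3 + 2*M
m(Q) = 27 (m(Q) = 3*(3 + 2*3) = 3*(3 + 6) = 3*9 = 27)
P = 30429/2 (P = -49*27*(-23/2) = -1323*(-23/2) = 30429/2 ≈ 15215.)
J((0*8)*(-3)) + P = -303 + 30429/2 = 29823/2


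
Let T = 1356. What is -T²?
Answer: -1838736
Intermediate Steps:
-T² = -1*1356² = -1*1838736 = -1838736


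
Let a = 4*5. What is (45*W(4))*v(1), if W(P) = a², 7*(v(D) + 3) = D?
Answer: -360000/7 ≈ -51429.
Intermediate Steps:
a = 20
v(D) = -3 + D/7
W(P) = 400 (W(P) = 20² = 400)
(45*W(4))*v(1) = (45*400)*(-3 + (⅐)*1) = 18000*(-3 + ⅐) = 18000*(-20/7) = -360000/7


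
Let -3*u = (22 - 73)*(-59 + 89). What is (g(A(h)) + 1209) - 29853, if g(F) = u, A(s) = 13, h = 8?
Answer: -28134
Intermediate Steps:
u = 510 (u = -(22 - 73)*(-59 + 89)/3 = -(-17)*30 = -⅓*(-1530) = 510)
g(F) = 510
(g(A(h)) + 1209) - 29853 = (510 + 1209) - 29853 = 1719 - 29853 = -28134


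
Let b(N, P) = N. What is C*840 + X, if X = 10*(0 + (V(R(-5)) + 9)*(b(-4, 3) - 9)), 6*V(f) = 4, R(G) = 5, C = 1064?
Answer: 2677510/3 ≈ 8.9250e+5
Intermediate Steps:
V(f) = ⅔ (V(f) = (⅙)*4 = ⅔)
X = -3770/3 (X = 10*(0 + (⅔ + 9)*(-4 - 9)) = 10*(0 + (29/3)*(-13)) = 10*(0 - 377/3) = 10*(-377/3) = -3770/3 ≈ -1256.7)
C*840 + X = 1064*840 - 3770/3 = 893760 - 3770/3 = 2677510/3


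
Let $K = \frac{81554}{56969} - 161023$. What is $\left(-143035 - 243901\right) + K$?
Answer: $- \frac{2837872247}{5179} \approx -5.4796 \cdot 10^{5}$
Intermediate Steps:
$K = - \frac{833930703}{5179}$ ($K = 81554 \cdot \frac{1}{56969} - 161023 = \frac{7414}{5179} - 161023 = - \frac{833930703}{5179} \approx -1.6102 \cdot 10^{5}$)
$\left(-143035 - 243901\right) + K = \left(-143035 - 243901\right) - \frac{833930703}{5179} = -386936 - \frac{833930703}{5179} = - \frac{2837872247}{5179}$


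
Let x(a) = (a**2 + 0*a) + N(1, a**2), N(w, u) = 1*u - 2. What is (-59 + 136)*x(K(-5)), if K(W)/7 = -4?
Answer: 120582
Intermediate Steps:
K(W) = -28 (K(W) = 7*(-4) = -28)
N(w, u) = -2 + u (N(w, u) = u - 2 = -2 + u)
x(a) = -2 + 2*a**2 (x(a) = (a**2 + 0*a) + (-2 + a**2) = (a**2 + 0) + (-2 + a**2) = a**2 + (-2 + a**2) = -2 + 2*a**2)
(-59 + 136)*x(K(-5)) = (-59 + 136)*(-2 + 2*(-28)**2) = 77*(-2 + 2*784) = 77*(-2 + 1568) = 77*1566 = 120582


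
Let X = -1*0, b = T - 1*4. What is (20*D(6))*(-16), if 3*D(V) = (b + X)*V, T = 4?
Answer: 0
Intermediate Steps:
b = 0 (b = 4 - 1*4 = 4 - 4 = 0)
X = 0
D(V) = 0 (D(V) = ((0 + 0)*V)/3 = (0*V)/3 = (1/3)*0 = 0)
(20*D(6))*(-16) = (20*0)*(-16) = 0*(-16) = 0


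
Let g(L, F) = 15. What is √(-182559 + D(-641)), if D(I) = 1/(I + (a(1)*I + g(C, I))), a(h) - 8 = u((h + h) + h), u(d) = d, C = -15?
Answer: 2*I*√298871035933/2559 ≈ 427.27*I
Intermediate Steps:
a(h) = 8 + 3*h (a(h) = 8 + ((h + h) + h) = 8 + (2*h + h) = 8 + 3*h)
D(I) = 1/(15 + 12*I) (D(I) = 1/(I + ((8 + 3*1)*I + 15)) = 1/(I + ((8 + 3)*I + 15)) = 1/(I + (11*I + 15)) = 1/(I + (15 + 11*I)) = 1/(15 + 12*I))
√(-182559 + D(-641)) = √(-182559 + 1/(3*(5 + 4*(-641)))) = √(-182559 + 1/(3*(5 - 2564))) = √(-182559 + (⅓)/(-2559)) = √(-182559 + (⅓)*(-1/2559)) = √(-182559 - 1/7677) = √(-1401505444/7677) = 2*I*√298871035933/2559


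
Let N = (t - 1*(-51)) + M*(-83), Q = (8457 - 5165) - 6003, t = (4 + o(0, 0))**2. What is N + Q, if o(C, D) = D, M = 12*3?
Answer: -5632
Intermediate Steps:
M = 36
t = 16 (t = (4 + 0)**2 = 4**2 = 16)
Q = -2711 (Q = 3292 - 6003 = -2711)
N = -2921 (N = (16 - 1*(-51)) + 36*(-83) = (16 + 51) - 2988 = 67 - 2988 = -2921)
N + Q = -2921 - 2711 = -5632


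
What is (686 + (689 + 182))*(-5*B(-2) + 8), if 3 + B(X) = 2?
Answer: 20241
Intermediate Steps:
B(X) = -1 (B(X) = -3 + 2 = -1)
(686 + (689 + 182))*(-5*B(-2) + 8) = (686 + (689 + 182))*(-5*(-1) + 8) = (686 + 871)*(5 + 8) = 1557*13 = 20241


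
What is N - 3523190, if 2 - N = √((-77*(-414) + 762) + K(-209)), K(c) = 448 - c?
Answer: -3523188 - √33297 ≈ -3.5234e+6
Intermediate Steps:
N = 2 - √33297 (N = 2 - √((-77*(-414) + 762) + (448 - 1*(-209))) = 2 - √((31878 + 762) + (448 + 209)) = 2 - √(32640 + 657) = 2 - √33297 ≈ -180.47)
N - 3523190 = (2 - √33297) - 3523190 = -3523188 - √33297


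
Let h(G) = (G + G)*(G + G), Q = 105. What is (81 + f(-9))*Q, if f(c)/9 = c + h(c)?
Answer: 306180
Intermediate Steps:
h(G) = 4*G² (h(G) = (2*G)*(2*G) = 4*G²)
f(c) = 9*c + 36*c² (f(c) = 9*(c + 4*c²) = 9*c + 36*c²)
(81 + f(-9))*Q = (81 + 9*(-9)*(1 + 4*(-9)))*105 = (81 + 9*(-9)*(1 - 36))*105 = (81 + 9*(-9)*(-35))*105 = (81 + 2835)*105 = 2916*105 = 306180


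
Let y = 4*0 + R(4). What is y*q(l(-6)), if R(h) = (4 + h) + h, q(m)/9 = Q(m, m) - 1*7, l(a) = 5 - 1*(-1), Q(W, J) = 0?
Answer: -756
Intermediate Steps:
l(a) = 6 (l(a) = 5 + 1 = 6)
q(m) = -63 (q(m) = 9*(0 - 1*7) = 9*(0 - 7) = 9*(-7) = -63)
R(h) = 4 + 2*h
y = 12 (y = 4*0 + (4 + 2*4) = 0 + (4 + 8) = 0 + 12 = 12)
y*q(l(-6)) = 12*(-63) = -756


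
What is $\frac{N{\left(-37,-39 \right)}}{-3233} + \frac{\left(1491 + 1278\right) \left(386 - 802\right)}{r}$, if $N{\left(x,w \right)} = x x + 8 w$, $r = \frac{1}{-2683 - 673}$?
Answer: $\frac{12498098499935}{3233} \approx 3.8658 \cdot 10^{9}$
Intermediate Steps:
$r = - \frac{1}{3356}$ ($r = \frac{1}{-2683 - 673} = \frac{1}{-3356} = - \frac{1}{3356} \approx -0.00029797$)
$N{\left(x,w \right)} = x^{2} + 8 w$
$\frac{N{\left(-37,-39 \right)}}{-3233} + \frac{\left(1491 + 1278\right) \left(386 - 802\right)}{r} = \frac{\left(-37\right)^{2} + 8 \left(-39\right)}{-3233} + \frac{\left(1491 + 1278\right) \left(386 - 802\right)}{- \frac{1}{3356}} = \left(1369 - 312\right) \left(- \frac{1}{3233}\right) + 2769 \left(-416\right) \left(-3356\right) = 1057 \left(- \frac{1}{3233}\right) - -3865789824 = - \frac{1057}{3233} + 3865789824 = \frac{12498098499935}{3233}$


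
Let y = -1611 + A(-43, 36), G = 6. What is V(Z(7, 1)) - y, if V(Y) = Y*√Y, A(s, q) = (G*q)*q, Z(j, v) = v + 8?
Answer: -6138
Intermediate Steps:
Z(j, v) = 8 + v
A(s, q) = 6*q² (A(s, q) = (6*q)*q = 6*q²)
V(Y) = Y^(3/2)
y = 6165 (y = -1611 + 6*36² = -1611 + 6*1296 = -1611 + 7776 = 6165)
V(Z(7, 1)) - y = (8 + 1)^(3/2) - 1*6165 = 9^(3/2) - 6165 = 27 - 6165 = -6138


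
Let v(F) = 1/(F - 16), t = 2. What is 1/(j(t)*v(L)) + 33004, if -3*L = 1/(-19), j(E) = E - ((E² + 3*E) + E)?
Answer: 18813191/570 ≈ 33006.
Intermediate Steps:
j(E) = -E² - 3*E (j(E) = E - (E² + 4*E) = E + (-E² - 4*E) = -E² - 3*E)
L = 1/57 (L = -⅓/(-19) = -⅓*(-1/19) = 1/57 ≈ 0.017544)
v(F) = 1/(-16 + F)
1/(j(t)*v(L)) + 33004 = 1/((-1*2*(3 + 2))/(-16 + 1/57)) + 33004 = 1/((-1*2*5)/(-911/57)) + 33004 = 1/(-10*(-57/911)) + 33004 = 1/(570/911) + 33004 = 911/570 + 33004 = 18813191/570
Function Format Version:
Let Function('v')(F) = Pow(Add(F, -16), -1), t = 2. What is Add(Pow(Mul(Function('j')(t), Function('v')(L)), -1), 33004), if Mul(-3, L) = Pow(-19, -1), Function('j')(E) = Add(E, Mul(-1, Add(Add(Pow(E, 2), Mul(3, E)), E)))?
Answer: Rational(18813191, 570) ≈ 33006.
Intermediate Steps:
Function('j')(E) = Add(Mul(-1, Pow(E, 2)), Mul(-3, E)) (Function('j')(E) = Add(E, Mul(-1, Add(Pow(E, 2), Mul(4, E)))) = Add(E, Add(Mul(-1, Pow(E, 2)), Mul(-4, E))) = Add(Mul(-1, Pow(E, 2)), Mul(-3, E)))
L = Rational(1, 57) (L = Mul(Rational(-1, 3), Pow(-19, -1)) = Mul(Rational(-1, 3), Rational(-1, 19)) = Rational(1, 57) ≈ 0.017544)
Function('v')(F) = Pow(Add(-16, F), -1)
Add(Pow(Mul(Function('j')(t), Function('v')(L)), -1), 33004) = Add(Pow(Mul(Mul(-1, 2, Add(3, 2)), Pow(Add(-16, Rational(1, 57)), -1)), -1), 33004) = Add(Pow(Mul(Mul(-1, 2, 5), Pow(Rational(-911, 57), -1)), -1), 33004) = Add(Pow(Mul(-10, Rational(-57, 911)), -1), 33004) = Add(Pow(Rational(570, 911), -1), 33004) = Add(Rational(911, 570), 33004) = Rational(18813191, 570)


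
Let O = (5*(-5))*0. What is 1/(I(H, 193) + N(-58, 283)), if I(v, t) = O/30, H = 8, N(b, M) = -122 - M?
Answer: -1/405 ≈ -0.0024691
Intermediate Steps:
O = 0 (O = -25*0 = 0)
I(v, t) = 0 (I(v, t) = 0/30 = 0*(1/30) = 0)
1/(I(H, 193) + N(-58, 283)) = 1/(0 + (-122 - 1*283)) = 1/(0 + (-122 - 283)) = 1/(0 - 405) = 1/(-405) = -1/405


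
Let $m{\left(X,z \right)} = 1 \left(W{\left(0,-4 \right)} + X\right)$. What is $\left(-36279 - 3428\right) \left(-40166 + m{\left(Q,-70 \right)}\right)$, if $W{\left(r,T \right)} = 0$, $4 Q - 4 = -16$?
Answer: $1594990483$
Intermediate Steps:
$Q = -3$ ($Q = 1 + \frac{1}{4} \left(-16\right) = 1 - 4 = -3$)
$m{\left(X,z \right)} = X$ ($m{\left(X,z \right)} = 1 \left(0 + X\right) = 1 X = X$)
$\left(-36279 - 3428\right) \left(-40166 + m{\left(Q,-70 \right)}\right) = \left(-36279 - 3428\right) \left(-40166 - 3\right) = \left(-39707\right) \left(-40169\right) = 1594990483$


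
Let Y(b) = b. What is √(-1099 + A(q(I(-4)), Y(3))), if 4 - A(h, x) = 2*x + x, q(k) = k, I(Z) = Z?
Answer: 4*I*√69 ≈ 33.227*I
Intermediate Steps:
A(h, x) = 4 - 3*x (A(h, x) = 4 - (2*x + x) = 4 - 3*x)
√(-1099 + A(q(I(-4)), Y(3))) = √(-1099 + (4 - 3*3)) = √(-1099 + (4 - 9)) = √(-1099 - 5) = √(-1104) = 4*I*√69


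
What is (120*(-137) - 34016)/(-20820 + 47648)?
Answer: -12614/6707 ≈ -1.8807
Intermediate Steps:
(120*(-137) - 34016)/(-20820 + 47648) = (-16440 - 34016)/26828 = -50456*1/26828 = -12614/6707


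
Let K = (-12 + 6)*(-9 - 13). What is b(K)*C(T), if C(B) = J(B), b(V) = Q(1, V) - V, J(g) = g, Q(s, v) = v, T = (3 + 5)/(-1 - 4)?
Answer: 0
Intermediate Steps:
T = -8/5 (T = 8/(-5) = 8*(-1/5) = -8/5 ≈ -1.6000)
K = 132 (K = -6*(-22) = 132)
b(V) = 0 (b(V) = V - V = 0)
C(B) = B
b(K)*C(T) = 0*(-8/5) = 0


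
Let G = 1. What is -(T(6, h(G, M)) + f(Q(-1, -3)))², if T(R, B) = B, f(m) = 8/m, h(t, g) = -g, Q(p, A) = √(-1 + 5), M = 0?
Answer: -16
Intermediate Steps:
Q(p, A) = 2 (Q(p, A) = √4 = 2)
-(T(6, h(G, M)) + f(Q(-1, -3)))² = -(-1*0 + 8/2)² = -(0 + 8*(½))² = -(0 + 4)² = -1*4² = -1*16 = -16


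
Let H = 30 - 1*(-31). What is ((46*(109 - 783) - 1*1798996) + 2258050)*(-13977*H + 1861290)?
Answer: 431771038650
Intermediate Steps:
H = 61 (H = 30 + 31 = 61)
((46*(109 - 783) - 1*1798996) + 2258050)*(-13977*H + 1861290) = ((46*(109 - 783) - 1*1798996) + 2258050)*(-13977*61 + 1861290) = ((46*(-674) - 1798996) + 2258050)*(-852597 + 1861290) = ((-31004 - 1798996) + 2258050)*1008693 = (-1830000 + 2258050)*1008693 = 428050*1008693 = 431771038650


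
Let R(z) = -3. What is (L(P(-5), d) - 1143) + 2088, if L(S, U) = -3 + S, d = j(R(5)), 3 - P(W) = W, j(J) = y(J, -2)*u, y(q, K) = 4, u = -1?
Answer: 950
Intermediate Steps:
j(J) = -4 (j(J) = 4*(-1) = -4)
P(W) = 3 - W
d = -4
(L(P(-5), d) - 1143) + 2088 = ((-3 + (3 - 1*(-5))) - 1143) + 2088 = ((-3 + (3 + 5)) - 1143) + 2088 = ((-3 + 8) - 1143) + 2088 = (5 - 1143) + 2088 = -1138 + 2088 = 950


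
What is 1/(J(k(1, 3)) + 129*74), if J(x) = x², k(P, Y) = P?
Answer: 1/9547 ≈ 0.00010474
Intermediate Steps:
1/(J(k(1, 3)) + 129*74) = 1/(1² + 129*74) = 1/(1 + 9546) = 1/9547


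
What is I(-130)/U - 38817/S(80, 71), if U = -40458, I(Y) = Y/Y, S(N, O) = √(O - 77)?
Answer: -1/40458 + 12939*I*√6/2 ≈ -2.4717e-5 + 15847.0*I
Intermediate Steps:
S(N, O) = √(-77 + O)
I(Y) = 1
I(-130)/U - 38817/S(80, 71) = 1/(-40458) - 38817/√(-77 + 71) = 1*(-1/40458) - 38817*(-I*√6/6) = -1/40458 - 38817*(-I*√6/6) = -1/40458 - (-12939)*I*√6/2 = -1/40458 + 12939*I*√6/2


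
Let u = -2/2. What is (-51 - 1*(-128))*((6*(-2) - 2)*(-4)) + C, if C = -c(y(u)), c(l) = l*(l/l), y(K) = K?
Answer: 4313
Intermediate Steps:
u = -1 (u = -2*½ = -1)
c(l) = l (c(l) = l*1 = l)
C = 1 (C = -1*(-1) = 1)
(-51 - 1*(-128))*((6*(-2) - 2)*(-4)) + C = (-51 - 1*(-128))*((6*(-2) - 2)*(-4)) + 1 = (-51 + 128)*((-12 - 2)*(-4)) + 1 = 77*(-14*(-4)) + 1 = 77*56 + 1 = 4312 + 1 = 4313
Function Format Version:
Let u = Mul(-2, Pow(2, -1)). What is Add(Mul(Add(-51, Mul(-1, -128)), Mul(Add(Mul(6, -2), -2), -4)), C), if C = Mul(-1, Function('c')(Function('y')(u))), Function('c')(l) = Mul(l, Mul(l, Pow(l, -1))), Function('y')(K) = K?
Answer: 4313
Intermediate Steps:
u = -1 (u = Mul(-2, Rational(1, 2)) = -1)
Function('c')(l) = l (Function('c')(l) = Mul(l, 1) = l)
C = 1 (C = Mul(-1, -1) = 1)
Add(Mul(Add(-51, Mul(-1, -128)), Mul(Add(Mul(6, -2), -2), -4)), C) = Add(Mul(Add(-51, Mul(-1, -128)), Mul(Add(Mul(6, -2), -2), -4)), 1) = Add(Mul(Add(-51, 128), Mul(Add(-12, -2), -4)), 1) = Add(Mul(77, Mul(-14, -4)), 1) = Add(Mul(77, 56), 1) = Add(4312, 1) = 4313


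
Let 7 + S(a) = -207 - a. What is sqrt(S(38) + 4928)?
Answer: 2*sqrt(1169) ≈ 68.381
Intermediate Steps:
S(a) = -214 - a (S(a) = -7 + (-207 - a) = -214 - a)
sqrt(S(38) + 4928) = sqrt((-214 - 1*38) + 4928) = sqrt((-214 - 38) + 4928) = sqrt(-252 + 4928) = sqrt(4676) = 2*sqrt(1169)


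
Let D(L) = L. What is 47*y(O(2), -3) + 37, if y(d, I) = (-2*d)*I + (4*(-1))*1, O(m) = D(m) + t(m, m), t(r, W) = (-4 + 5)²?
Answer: 695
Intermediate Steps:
t(r, W) = 1 (t(r, W) = 1² = 1)
O(m) = 1 + m (O(m) = m + 1 = 1 + m)
y(d, I) = -4 - 2*I*d (y(d, I) = -2*I*d - 4*1 = -2*I*d - 4 = -4 - 2*I*d)
47*y(O(2), -3) + 37 = 47*(-4 - 2*(-3)*(1 + 2)) + 37 = 47*(-4 - 2*(-3)*3) + 37 = 47*(-4 + 18) + 37 = 47*14 + 37 = 658 + 37 = 695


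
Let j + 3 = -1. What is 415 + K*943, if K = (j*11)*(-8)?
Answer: 332351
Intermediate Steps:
j = -4 (j = -3 - 1 = -4)
K = 352 (K = -4*11*(-8) = -44*(-8) = 352)
415 + K*943 = 415 + 352*943 = 415 + 331936 = 332351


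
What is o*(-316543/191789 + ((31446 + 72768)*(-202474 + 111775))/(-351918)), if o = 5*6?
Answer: 20552136973400/25507937 ≈ 8.0572e+5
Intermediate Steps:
o = 30
o*(-316543/191789 + ((31446 + 72768)*(-202474 + 111775))/(-351918)) = 30*(-316543/191789 + ((31446 + 72768)*(-202474 + 111775))/(-351918)) = 30*(-316543*1/191789 + (104214*(-90699))*(-1/351918)) = 30*(-316543/191789 - 9452105586*(-1/351918)) = 30*(-316543/191789 + 10716673/399) = 30*(2055213697340/76523811) = 20552136973400/25507937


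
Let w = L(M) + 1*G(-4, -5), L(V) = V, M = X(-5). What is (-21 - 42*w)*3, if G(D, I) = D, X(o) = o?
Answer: 1071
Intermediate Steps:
M = -5
w = -9 (w = -5 + 1*(-4) = -5 - 4 = -9)
(-21 - 42*w)*3 = (-21 - 42*(-9))*3 = (-21 + 378)*3 = 357*3 = 1071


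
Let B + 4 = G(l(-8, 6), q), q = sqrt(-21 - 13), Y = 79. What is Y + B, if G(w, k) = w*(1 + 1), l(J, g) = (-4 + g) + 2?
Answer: 83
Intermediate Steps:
q = I*sqrt(34) (q = sqrt(-34) = I*sqrt(34) ≈ 5.8309*I)
l(J, g) = -2 + g
G(w, k) = 2*w (G(w, k) = w*2 = 2*w)
B = 4 (B = -4 + 2*(-2 + 6) = -4 + 2*4 = -4 + 8 = 4)
Y + B = 79 + 4 = 83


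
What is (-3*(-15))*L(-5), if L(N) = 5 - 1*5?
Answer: 0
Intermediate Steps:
L(N) = 0 (L(N) = 5 - 5 = 0)
(-3*(-15))*L(-5) = -3*(-15)*0 = 45*0 = 0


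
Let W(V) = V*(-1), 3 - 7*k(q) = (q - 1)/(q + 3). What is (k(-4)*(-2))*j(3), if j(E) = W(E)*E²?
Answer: -108/7 ≈ -15.429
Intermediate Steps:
k(q) = 3/7 - (-1 + q)/(7*(3 + q)) (k(q) = 3/7 - (q - 1)/(7*(q + 3)) = 3/7 - (-1 + q)/(7*(3 + q)))
W(V) = -V
j(E) = -E³ (j(E) = (-E)*E² = -E³)
(k(-4)*(-2))*j(3) = ((2*(5 - 4)/(7*(3 - 4)))*(-2))*(-1*3³) = (((2/7)*1/(-1))*(-2))*(-1*27) = (((2/7)*(-1)*1)*(-2))*(-27) = -2/7*(-2)*(-27) = (4/7)*(-27) = -108/7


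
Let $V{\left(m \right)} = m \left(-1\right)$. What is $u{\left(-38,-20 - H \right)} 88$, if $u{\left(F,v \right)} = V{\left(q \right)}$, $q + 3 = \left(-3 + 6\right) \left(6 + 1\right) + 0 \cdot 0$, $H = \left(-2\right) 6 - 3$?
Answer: $-1584$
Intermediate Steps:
$H = -15$ ($H = -12 - 3 = -15$)
$q = 18$ ($q = -3 + \left(\left(-3 + 6\right) \left(6 + 1\right) + 0 \cdot 0\right) = -3 + \left(3 \cdot 7 + 0\right) = -3 + \left(21 + 0\right) = -3 + 21 = 18$)
$V{\left(m \right)} = - m$
$u{\left(F,v \right)} = -18$ ($u{\left(F,v \right)} = \left(-1\right) 18 = -18$)
$u{\left(-38,-20 - H \right)} 88 = \left(-18\right) 88 = -1584$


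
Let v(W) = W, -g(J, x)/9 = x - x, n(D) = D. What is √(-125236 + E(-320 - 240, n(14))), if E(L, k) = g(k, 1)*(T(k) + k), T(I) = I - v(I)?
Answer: 2*I*√31309 ≈ 353.89*I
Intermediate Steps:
g(J, x) = 0 (g(J, x) = -9*(x - x) = -9*0 = 0)
T(I) = 0 (T(I) = I - I = 0)
E(L, k) = 0 (E(L, k) = 0*(0 + k) = 0*k = 0)
√(-125236 + E(-320 - 240, n(14))) = √(-125236 + 0) = √(-125236) = 2*I*√31309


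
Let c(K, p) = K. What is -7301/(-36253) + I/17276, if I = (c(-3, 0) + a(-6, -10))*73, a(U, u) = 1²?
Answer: 8631367/44736202 ≈ 0.19294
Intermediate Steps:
a(U, u) = 1
I = -146 (I = (-3 + 1)*73 = -2*73 = -146)
-7301/(-36253) + I/17276 = -7301/(-36253) - 146/17276 = -7301*(-1/36253) - 146*1/17276 = 1043/5179 - 73/8638 = 8631367/44736202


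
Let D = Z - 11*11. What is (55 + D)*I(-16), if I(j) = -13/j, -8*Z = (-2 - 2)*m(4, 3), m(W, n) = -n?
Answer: -1755/32 ≈ -54.844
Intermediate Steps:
Z = -3/2 (Z = -(-2 - 2)*(-1*3)/8 = -(-1)*(-3)/2 = -⅛*12 = -3/2 ≈ -1.5000)
D = -245/2 (D = -3/2 - 11*11 = -3/2 - 121 = -245/2 ≈ -122.50)
(55 + D)*I(-16) = (55 - 245/2)*(-13/(-16)) = -(-1755)*(-1)/(2*16) = -135/2*13/16 = -1755/32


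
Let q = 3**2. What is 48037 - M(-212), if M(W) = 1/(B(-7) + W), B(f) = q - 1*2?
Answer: 9847586/205 ≈ 48037.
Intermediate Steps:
q = 9
B(f) = 7 (B(f) = 9 - 1*2 = 9 - 2 = 7)
M(W) = 1/(7 + W)
48037 - M(-212) = 48037 - 1/(7 - 212) = 48037 - 1/(-205) = 48037 - 1*(-1/205) = 48037 + 1/205 = 9847586/205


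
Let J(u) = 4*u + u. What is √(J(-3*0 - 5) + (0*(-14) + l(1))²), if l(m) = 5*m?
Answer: 0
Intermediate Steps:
J(u) = 5*u
√(J(-3*0 - 5) + (0*(-14) + l(1))²) = √(5*(-3*0 - 5) + (0*(-14) + 5*1)²) = √(5*(0 - 5) + (0 + 5)²) = √(5*(-5) + 5²) = √(-25 + 25) = √0 = 0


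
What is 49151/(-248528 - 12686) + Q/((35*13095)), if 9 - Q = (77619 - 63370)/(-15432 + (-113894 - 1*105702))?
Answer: -2646975270924443/14068882612316700 ≈ -0.18814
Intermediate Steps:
Q = 2129501/235028 (Q = 9 - (77619 - 63370)/(-15432 + (-113894 - 1*105702)) = 9 - 14249/(-15432 + (-113894 - 105702)) = 9 - 14249/(-15432 - 219596) = 9 - 14249/(-235028) = 9 - 14249*(-1)/235028 = 9 - 1*(-14249/235028) = 9 + 14249/235028 = 2129501/235028 ≈ 9.0606)
49151/(-248528 - 12686) + Q/((35*13095)) = 49151/(-248528 - 12686) + 2129501/(235028*((35*13095))) = 49151/(-261214) + (2129501/235028)/458325 = 49151*(-1/261214) + (2129501/235028)*(1/458325) = -49151/261214 + 2129501/107719208100 = -2646975270924443/14068882612316700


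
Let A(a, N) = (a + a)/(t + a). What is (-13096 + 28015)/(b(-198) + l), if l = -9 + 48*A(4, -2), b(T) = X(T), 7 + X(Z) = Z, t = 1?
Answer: -74595/686 ≈ -108.74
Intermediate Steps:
X(Z) = -7 + Z
b(T) = -7 + T
A(a, N) = 2*a/(1 + a) (A(a, N) = (a + a)/(1 + a) = (2*a)/(1 + a) = 2*a/(1 + a))
l = 339/5 (l = -9 + 48*(2*4/(1 + 4)) = -9 + 48*(2*4/5) = -9 + 48*(2*4*(⅕)) = -9 + 48*(8/5) = -9 + 384/5 = 339/5 ≈ 67.800)
(-13096 + 28015)/(b(-198) + l) = (-13096 + 28015)/((-7 - 198) + 339/5) = 14919/(-205 + 339/5) = 14919/(-686/5) = 14919*(-5/686) = -74595/686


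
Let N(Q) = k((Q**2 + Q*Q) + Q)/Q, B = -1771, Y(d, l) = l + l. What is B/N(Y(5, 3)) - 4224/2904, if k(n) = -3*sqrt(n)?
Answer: -16/11 + 1771*sqrt(78)/39 ≈ 399.60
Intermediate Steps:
Y(d, l) = 2*l
N(Q) = -3*sqrt(Q + 2*Q**2)/Q (N(Q) = (-3*sqrt((Q**2 + Q*Q) + Q))/Q = (-3*sqrt((Q**2 + Q**2) + Q))/Q = (-3*sqrt(2*Q**2 + Q))/Q = (-3*sqrt(Q + 2*Q**2))/Q = -3*sqrt(Q + 2*Q**2)/Q)
B/N(Y(5, 3)) - 4224/2904 = -1771*(-sqrt(6)/(3*sqrt(1 + 2*(2*3)))) - 4224/2904 = -1771*(-sqrt(6)/(3*sqrt(1 + 2*6))) - 4224*1/2904 = -1771*(-sqrt(6)/(3*sqrt(1 + 12))) - 16/11 = -1771*(-sqrt(78)/39) - 16/11 = -(-1771)*sqrt(78)/39 - 16/11 = 1771*sqrt(78)/39 - 16/11 = -16/11 + 1771*sqrt(78)/39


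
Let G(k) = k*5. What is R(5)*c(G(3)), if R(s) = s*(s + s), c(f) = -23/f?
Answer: -230/3 ≈ -76.667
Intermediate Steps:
G(k) = 5*k
R(s) = 2*s² (R(s) = s*(2*s) = 2*s²)
R(5)*c(G(3)) = (2*5²)*(-23/(5*3)) = (2*25)*(-23/15) = 50*(-23*1/15) = 50*(-23/15) = -230/3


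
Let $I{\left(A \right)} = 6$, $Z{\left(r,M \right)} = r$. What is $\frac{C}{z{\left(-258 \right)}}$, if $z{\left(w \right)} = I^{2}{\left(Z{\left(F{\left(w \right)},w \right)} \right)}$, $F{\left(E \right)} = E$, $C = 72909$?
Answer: $\frac{8101}{4} \approx 2025.3$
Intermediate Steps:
$z{\left(w \right)} = 36$ ($z{\left(w \right)} = 6^{2} = 36$)
$\frac{C}{z{\left(-258 \right)}} = \frac{72909}{36} = 72909 \cdot \frac{1}{36} = \frac{8101}{4}$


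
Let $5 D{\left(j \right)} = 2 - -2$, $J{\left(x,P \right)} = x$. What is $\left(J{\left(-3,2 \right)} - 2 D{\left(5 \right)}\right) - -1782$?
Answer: $\frac{8887}{5} \approx 1777.4$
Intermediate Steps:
$D{\left(j \right)} = \frac{4}{5}$ ($D{\left(j \right)} = \frac{2 - -2}{5} = \frac{2 + 2}{5} = \frac{1}{5} \cdot 4 = \frac{4}{5}$)
$\left(J{\left(-3,2 \right)} - 2 D{\left(5 \right)}\right) - -1782 = \left(-3 - \frac{8}{5}\right) - -1782 = \left(-3 - \frac{8}{5}\right) + 1782 = - \frac{23}{5} + 1782 = \frac{8887}{5}$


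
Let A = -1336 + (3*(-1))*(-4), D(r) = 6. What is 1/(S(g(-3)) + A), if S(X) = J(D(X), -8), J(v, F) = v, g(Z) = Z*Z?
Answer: -1/1318 ≈ -0.00075873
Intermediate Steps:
g(Z) = Z²
A = -1324 (A = -1336 - 3*(-4) = -1336 + 12 = -1324)
S(X) = 6
1/(S(g(-3)) + A) = 1/(6 - 1324) = 1/(-1318) = -1/1318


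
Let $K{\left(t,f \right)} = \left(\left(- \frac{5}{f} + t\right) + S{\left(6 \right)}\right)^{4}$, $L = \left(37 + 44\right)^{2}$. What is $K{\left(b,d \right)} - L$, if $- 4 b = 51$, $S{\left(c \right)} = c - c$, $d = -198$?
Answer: $\frac{483386095900225}{24591257856} \approx 19657.0$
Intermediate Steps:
$L = 6561$ ($L = 81^{2} = 6561$)
$S{\left(c \right)} = 0$
$b = - \frac{51}{4}$ ($b = \left(- \frac{1}{4}\right) 51 = - \frac{51}{4} \approx -12.75$)
$K{\left(t,f \right)} = \left(t - \frac{5}{f}\right)^{4}$ ($K{\left(t,f \right)} = \left(\left(- \frac{5}{f} + t\right) + 0\right)^{4} = \left(\left(t - \frac{5}{f}\right) + 0\right)^{4} = \left(t - \frac{5}{f}\right)^{4}$)
$K{\left(b,d \right)} - L = \frac{\left(-5 - - \frac{5049}{2}\right)^{4}}{1536953616} - 6561 = \frac{\left(-5 + \frac{5049}{2}\right)^{4}}{1536953616} - 6561 = \frac{\left(\frac{5039}{2}\right)^{4}}{1536953616} - 6561 = \frac{1}{1536953616} \cdot \frac{644729338693441}{16} - 6561 = \frac{644729338693441}{24591257856} - 6561 = \frac{483386095900225}{24591257856}$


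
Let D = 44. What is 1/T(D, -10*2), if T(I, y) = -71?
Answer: -1/71 ≈ -0.014085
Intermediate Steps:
1/T(D, -10*2) = 1/(-71) = -1/71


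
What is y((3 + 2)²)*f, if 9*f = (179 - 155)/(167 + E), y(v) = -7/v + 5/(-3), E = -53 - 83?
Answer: -1168/6975 ≈ -0.16746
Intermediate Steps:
E = -136
y(v) = -5/3 - 7/v (y(v) = -7/v + 5*(-⅓) = -7/v - 5/3 = -5/3 - 7/v)
f = 8/93 (f = ((179 - 155)/(167 - 136))/9 = (24/31)/9 = (24*(1/31))/9 = (⅑)*(24/31) = 8/93 ≈ 0.086022)
y((3 + 2)²)*f = (-5/3 - 7/(3 + 2)²)*(8/93) = (-5/3 - 7/(5²))*(8/93) = (-5/3 - 7/25)*(8/93) = -146/75*8/93 = -1168/6975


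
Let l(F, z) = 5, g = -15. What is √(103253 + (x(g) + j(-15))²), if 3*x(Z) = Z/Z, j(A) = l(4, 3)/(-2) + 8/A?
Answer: √10326029/10 ≈ 321.34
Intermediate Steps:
j(A) = -5/2 + 8/A (j(A) = 5/(-2) + 8/A = 5*(-½) + 8/A = -5/2 + 8/A)
x(Z) = ⅓ (x(Z) = (Z/Z)/3 = (⅓)*1 = ⅓)
√(103253 + (x(g) + j(-15))²) = √(103253 + (⅓ + (-5/2 + 8/(-15)))²) = √(103253 + (⅓ + (-5/2 + 8*(-1/15)))²) = √(103253 + (⅓ + (-5/2 - 8/15))²) = √(103253 + (⅓ - 91/30)²) = √(103253 + (-27/10)²) = √(103253 + 729/100) = √(10326029/100) = √10326029/10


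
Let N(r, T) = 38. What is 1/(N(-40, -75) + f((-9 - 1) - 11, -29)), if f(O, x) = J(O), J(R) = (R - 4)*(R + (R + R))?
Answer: 1/1613 ≈ 0.00061996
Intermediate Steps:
J(R) = 3*R*(-4 + R) (J(R) = (-4 + R)*(R + 2*R) = (-4 + R)*(3*R) = 3*R*(-4 + R))
f(O, x) = 3*O*(-4 + O)
1/(N(-40, -75) + f((-9 - 1) - 11, -29)) = 1/(38 + 3*((-9 - 1) - 11)*(-4 + ((-9 - 1) - 11))) = 1/(38 + 3*(-10 - 11)*(-4 + (-10 - 11))) = 1/(38 + 3*(-21)*(-4 - 21)) = 1/(38 + 3*(-21)*(-25)) = 1/(38 + 1575) = 1/1613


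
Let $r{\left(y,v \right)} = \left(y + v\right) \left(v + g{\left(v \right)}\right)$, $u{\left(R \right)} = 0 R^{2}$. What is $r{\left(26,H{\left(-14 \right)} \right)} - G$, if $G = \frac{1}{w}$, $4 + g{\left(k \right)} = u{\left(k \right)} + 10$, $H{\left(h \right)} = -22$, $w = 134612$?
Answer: $- \frac{8615169}{134612} \approx -64.0$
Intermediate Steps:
$u{\left(R \right)} = 0$
$g{\left(k \right)} = 6$ ($g{\left(k \right)} = -4 + \left(0 + 10\right) = -4 + 10 = 6$)
$r{\left(y,v \right)} = \left(6 + v\right) \left(v + y\right)$ ($r{\left(y,v \right)} = \left(y + v\right) \left(v + 6\right) = \left(v + y\right) \left(6 + v\right) = \left(6 + v\right) \left(v + y\right)$)
$G = \frac{1}{134612} \approx 7.4288 \cdot 10^{-6}$
$r{\left(26,H{\left(-14 \right)} \right)} - G = \left(\left(-22\right)^{2} + 6 \left(-22\right) + 6 \cdot 26 - 572\right) - \frac{1}{134612} = \left(484 - 132 + 156 - 572\right) - \frac{1}{134612} = -64 - \frac{1}{134612} = - \frac{8615169}{134612}$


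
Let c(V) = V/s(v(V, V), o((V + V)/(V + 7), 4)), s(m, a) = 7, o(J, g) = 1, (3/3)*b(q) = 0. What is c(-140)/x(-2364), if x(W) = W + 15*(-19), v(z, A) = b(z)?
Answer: 20/2649 ≈ 0.0075500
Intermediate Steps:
b(q) = 0
v(z, A) = 0
x(W) = -285 + W (x(W) = W - 285 = -285 + W)
c(V) = V/7
c(-140)/x(-2364) = ((⅐)*(-140))/(-285 - 2364) = -20/(-2649) = -20*(-1/2649) = 20/2649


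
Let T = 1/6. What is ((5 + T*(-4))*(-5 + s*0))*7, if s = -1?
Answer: -455/3 ≈ -151.67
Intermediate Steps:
T = 1/6 ≈ 0.16667
((5 + T*(-4))*(-5 + s*0))*7 = ((5 + (1/6)*(-4))*(-5 - 1*0))*7 = ((5 - 2/3)*(-5 + 0))*7 = ((13/3)*(-5))*7 = -65/3*7 = -455/3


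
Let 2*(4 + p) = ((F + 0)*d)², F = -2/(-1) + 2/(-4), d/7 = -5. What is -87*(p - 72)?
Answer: -906279/8 ≈ -1.1328e+5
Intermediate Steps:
d = -35 (d = 7*(-5) = -35)
F = 3/2 (F = -2*(-1) + 2*(-¼) = 2 - ½ = 3/2 ≈ 1.5000)
p = 10993/8 (p = -4 + ((3/2 + 0)*(-35))²/2 = -4 + ((3/2)*(-35))²/2 = -4 + (-105/2)²/2 = -4 + (½)*(11025/4) = -4 + 11025/8 = 10993/8 ≈ 1374.1)
-87*(p - 72) = -87*(10993/8 - 72) = -87*10417/8 = -906279/8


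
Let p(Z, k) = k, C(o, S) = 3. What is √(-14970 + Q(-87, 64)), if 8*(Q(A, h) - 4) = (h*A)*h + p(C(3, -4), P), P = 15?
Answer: I*√952130/4 ≈ 243.94*I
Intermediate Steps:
Q(A, h) = 47/8 + A*h²/8 (Q(A, h) = 4 + ((h*A)*h + 15)/8 = 4 + ((A*h)*h + 15)/8 = 4 + (A*h² + 15)/8 = 4 + (15 + A*h²)/8 = 4 + (15/8 + A*h²/8) = 47/8 + A*h²/8)
√(-14970 + Q(-87, 64)) = √(-14970 + (47/8 + (⅛)*(-87)*64²)) = √(-14970 + (47/8 + (⅛)*(-87)*4096)) = √(-14970 + (47/8 - 44544)) = √(-14970 - 356305/8) = √(-476065/8) = I*√952130/4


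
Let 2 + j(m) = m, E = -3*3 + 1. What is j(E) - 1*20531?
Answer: -20541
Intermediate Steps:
E = -8 (E = -9 + 1 = -8)
j(m) = -2 + m
j(E) - 1*20531 = (-2 - 8) - 1*20531 = -10 - 20531 = -20541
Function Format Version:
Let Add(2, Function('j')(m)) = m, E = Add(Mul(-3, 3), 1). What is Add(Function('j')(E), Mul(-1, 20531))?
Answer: -20541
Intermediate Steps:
E = -8 (E = Add(-9, 1) = -8)
Function('j')(m) = Add(-2, m)
Add(Function('j')(E), Mul(-1, 20531)) = Add(Add(-2, -8), Mul(-1, 20531)) = Add(-10, -20531) = -20541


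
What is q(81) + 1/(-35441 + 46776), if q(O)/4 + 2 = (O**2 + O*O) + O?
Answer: 598533341/11335 ≈ 52804.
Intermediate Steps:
q(O) = -8 + 4*O + 8*O**2 (q(O) = -8 + 4*((O**2 + O*O) + O) = -8 + 4*((O**2 + O**2) + O) = -8 + 4*(2*O**2 + O) = -8 + 4*(O + 2*O**2) = -8 + (4*O + 8*O**2) = -8 + 4*O + 8*O**2)
q(81) + 1/(-35441 + 46776) = (-8 + 4*81 + 8*81**2) + 1/(-35441 + 46776) = (-8 + 324 + 8*6561) + 1/11335 = (-8 + 324 + 52488) + 1/11335 = 52804 + 1/11335 = 598533341/11335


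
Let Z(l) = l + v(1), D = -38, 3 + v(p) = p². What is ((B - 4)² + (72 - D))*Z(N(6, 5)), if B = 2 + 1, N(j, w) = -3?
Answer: -555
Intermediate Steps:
v(p) = -3 + p²
Z(l) = -2 + l (Z(l) = l + (-3 + 1²) = l + (-3 + 1) = l - 2 = -2 + l)
B = 3
((B - 4)² + (72 - D))*Z(N(6, 5)) = ((3 - 4)² + (72 - 1*(-38)))*(-2 - 3) = ((-1)² + (72 + 38))*(-5) = (1 + 110)*(-5) = 111*(-5) = -555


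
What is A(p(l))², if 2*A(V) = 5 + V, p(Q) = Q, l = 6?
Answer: 121/4 ≈ 30.250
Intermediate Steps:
A(V) = 5/2 + V/2 (A(V) = (5 + V)/2 = 5/2 + V/2)
A(p(l))² = (5/2 + (½)*6)² = (5/2 + 3)² = (11/2)² = 121/4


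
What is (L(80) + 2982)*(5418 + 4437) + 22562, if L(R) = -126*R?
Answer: -69928228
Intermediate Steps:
(L(80) + 2982)*(5418 + 4437) + 22562 = (-126*80 + 2982)*(5418 + 4437) + 22562 = (-10080 + 2982)*9855 + 22562 = -7098*9855 + 22562 = -69950790 + 22562 = -69928228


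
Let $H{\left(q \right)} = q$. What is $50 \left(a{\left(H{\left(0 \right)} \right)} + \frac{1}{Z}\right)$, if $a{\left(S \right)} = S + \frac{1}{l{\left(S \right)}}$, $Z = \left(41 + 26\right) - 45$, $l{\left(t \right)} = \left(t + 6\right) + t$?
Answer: $\frac{350}{33} \approx 10.606$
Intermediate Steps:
$l{\left(t \right)} = 6 + 2 t$ ($l{\left(t \right)} = \left(6 + t\right) + t = 6 + 2 t$)
$Z = 22$ ($Z = 67 - 45 = 22$)
$a{\left(S \right)} = S + \frac{1}{6 + 2 S}$
$50 \left(a{\left(H{\left(0 \right)} \right)} + \frac{1}{Z}\right) = 50 \left(\frac{\frac{1}{2} + 0 \left(3 + 0\right)}{3 + 0} + \frac{1}{22}\right) = 50 \left(\frac{\frac{1}{2} + 0 \cdot 3}{3} + \frac{1}{22}\right) = 50 \left(\frac{\frac{1}{2} + 0}{3} + \frac{1}{22}\right) = 50 \left(\frac{1}{3} \cdot \frac{1}{2} + \frac{1}{22}\right) = 50 \left(\frac{1}{6} + \frac{1}{22}\right) = 50 \cdot \frac{7}{33} = \frac{350}{33}$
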